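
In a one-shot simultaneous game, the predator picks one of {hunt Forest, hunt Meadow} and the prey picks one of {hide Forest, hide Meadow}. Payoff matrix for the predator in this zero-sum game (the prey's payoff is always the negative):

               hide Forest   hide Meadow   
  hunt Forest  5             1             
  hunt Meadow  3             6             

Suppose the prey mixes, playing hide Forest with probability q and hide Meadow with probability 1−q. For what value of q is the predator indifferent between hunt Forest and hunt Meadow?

The predator's indifference between hunt Forest and hunt Meadow determines the prey's mixing probability q:
  the predator's expected payoff from hunt Forest: q·5 + (1−q)·1 = 4q + 1
  the predator's expected payoff from hunt Meadow: q·3 + (1−q)·6 = -3q + 6
  4q + 1 = -3q + 6  ⇒  7q = 5  ⇒  q = 5/7.

q = 5/7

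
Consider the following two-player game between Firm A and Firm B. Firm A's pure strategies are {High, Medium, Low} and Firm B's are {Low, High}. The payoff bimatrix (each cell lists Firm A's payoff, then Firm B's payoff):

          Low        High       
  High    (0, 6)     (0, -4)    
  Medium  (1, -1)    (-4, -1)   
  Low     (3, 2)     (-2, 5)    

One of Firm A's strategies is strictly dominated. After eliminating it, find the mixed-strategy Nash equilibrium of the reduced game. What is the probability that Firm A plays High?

Firm A's strategy Medium is strictly dominated by Low: 3 > 1 and -2 > -4. Eliminate Medium.
Firm B's indifference between Low and High determines Firm A's mixing probability p:
  Firm B's payoff to Low: p·6 + (1−p)·2 = 4p + 2
  Firm B's payoff to High: p·(-4) + (1−p)·5 = -9p + 5
  4p + 2 = -9p + 5  ⇒  13p = 3  ⇒  p = 3/13.

p = 3/13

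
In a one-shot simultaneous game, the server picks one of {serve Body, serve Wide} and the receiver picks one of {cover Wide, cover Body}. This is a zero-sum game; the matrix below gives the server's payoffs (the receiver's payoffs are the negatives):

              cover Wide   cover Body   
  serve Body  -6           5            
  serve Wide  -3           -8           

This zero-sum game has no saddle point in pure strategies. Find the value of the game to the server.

v = -63/16

The receiver's mix must leave the server indifferent between serve Body and serve Wide.
  the server's payoff to serve Body: q·(-6) + (1−q)·5 = -11q + 5
  the server's payoff to serve Wide: q·(-3) + (1−q)·(-8) = 5q - 8
  -11q + 5 = 5q - 8  ⇒  -16q = -13  ⇒  q = 13/16.
The value is the server's expected payoff against this mix (using serve Body): (13/16)·(-6) + (3/16)·5 = -63/16.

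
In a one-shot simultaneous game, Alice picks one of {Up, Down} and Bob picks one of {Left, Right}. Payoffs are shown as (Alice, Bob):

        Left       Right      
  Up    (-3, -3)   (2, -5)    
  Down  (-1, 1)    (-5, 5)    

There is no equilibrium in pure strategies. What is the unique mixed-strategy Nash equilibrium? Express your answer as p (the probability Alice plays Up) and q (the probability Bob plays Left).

In a mixed equilibrium Bob is indifferent between Left and Right; this condition fixes p.
  Bob's payoff from Left: p·(-3) + (1−p)·1 = -4p + 1
  Bob's payoff from Right: p·(-5) + (1−p)·5 = -10p + 5
  -4p + 1 = -10p + 5  ⇒  6p = 4  ⇒  p = 2/3.
Alice's indifference between Up and Down determines Bob's mixing probability q:
  Alice's expected payoff from Up: q·(-3) + (1−q)·2 = -5q + 2
  Alice's expected payoff from Down: q·(-1) + (1−q)·(-5) = 4q - 5
  -5q + 2 = 4q - 5  ⇒  -9q = -7  ⇒  q = 7/9.

p = 2/3, q = 7/9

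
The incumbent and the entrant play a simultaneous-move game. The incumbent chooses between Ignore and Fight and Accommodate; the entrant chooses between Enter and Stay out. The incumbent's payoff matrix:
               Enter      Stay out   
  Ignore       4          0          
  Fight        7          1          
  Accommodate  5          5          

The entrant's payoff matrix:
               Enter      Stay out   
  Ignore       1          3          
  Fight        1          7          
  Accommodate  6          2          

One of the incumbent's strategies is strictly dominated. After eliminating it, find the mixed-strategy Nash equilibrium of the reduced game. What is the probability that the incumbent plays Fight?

p = 2/5

The incumbent's strategy Ignore is strictly dominated by Fight: 7 > 4 and 1 > 0. Eliminate Ignore.
For the entrant to be willing to mix, the entrant must be indifferent between Enter and Stay out, which pins down the incumbent's mix.
  the entrant's payoff from Enter: p·1 + (1−p)·6 = -5p + 6
  the entrant's payoff from Stay out: p·7 + (1−p)·2 = 5p + 2
  -5p + 6 = 5p + 2  ⇒  -10p = -4  ⇒  p = 2/5.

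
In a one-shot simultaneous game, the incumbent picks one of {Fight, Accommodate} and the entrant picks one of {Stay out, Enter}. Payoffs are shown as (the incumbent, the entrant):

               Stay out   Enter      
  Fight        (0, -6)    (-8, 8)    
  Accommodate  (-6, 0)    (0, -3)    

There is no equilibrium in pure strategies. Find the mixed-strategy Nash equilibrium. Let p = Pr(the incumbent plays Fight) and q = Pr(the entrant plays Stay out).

p = 3/17, q = 4/7

For the entrant to be willing to mix, the entrant must be indifferent between Stay out and Enter, which pins down the incumbent's mix.
  the entrant's expected payoff from Stay out: p·(-6) + (1−p)·0 = -6p
  the entrant's expected payoff from Enter: p·8 + (1−p)·(-3) = 11p - 3
  -6p = 11p - 3  ⇒  -17p = -3  ⇒  p = 3/17.
In a mixed equilibrium the incumbent is indifferent between Fight and Accommodate; this condition fixes q.
  the incumbent's payoff to Fight: q·0 + (1−q)·(-8) = 8q - 8
  the incumbent's payoff to Accommodate: q·(-6) + (1−q)·0 = -6q
  8q - 8 = -6q  ⇒  14q = 8  ⇒  q = 4/7.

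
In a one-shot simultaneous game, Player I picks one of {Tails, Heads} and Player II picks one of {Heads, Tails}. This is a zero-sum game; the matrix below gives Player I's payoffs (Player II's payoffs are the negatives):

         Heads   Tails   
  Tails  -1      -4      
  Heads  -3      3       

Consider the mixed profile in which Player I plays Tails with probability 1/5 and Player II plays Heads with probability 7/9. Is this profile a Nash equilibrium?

No

Given Player I's mix p = 1/5, Player II's payoff from Heads is 13/5 but from Tails is -8/5. Player II strictly prefers Heads, so Player II would not mix.
So the proposed profile is not a Nash equilibrium.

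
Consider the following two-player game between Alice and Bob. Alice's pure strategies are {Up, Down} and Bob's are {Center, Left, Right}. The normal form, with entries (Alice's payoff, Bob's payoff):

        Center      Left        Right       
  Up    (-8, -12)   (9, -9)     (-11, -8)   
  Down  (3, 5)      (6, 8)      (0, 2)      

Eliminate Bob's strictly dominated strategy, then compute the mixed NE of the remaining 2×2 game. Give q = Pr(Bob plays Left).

q = 11/14

Bob's strategy Center is strictly dominated by Left: -9 > -12 and 8 > 5. Eliminate Center.
For Alice to be willing to mix, Alice must be indifferent between Up and Down, which pins down Bob's mix.
  Alice's payoff from Up: q·9 + (1−q)·(-11) = 20q - 11
  Alice's payoff from Down: q·6 + (1−q)·0 = 6q
  20q - 11 = 6q  ⇒  14q = 11  ⇒  q = 11/14.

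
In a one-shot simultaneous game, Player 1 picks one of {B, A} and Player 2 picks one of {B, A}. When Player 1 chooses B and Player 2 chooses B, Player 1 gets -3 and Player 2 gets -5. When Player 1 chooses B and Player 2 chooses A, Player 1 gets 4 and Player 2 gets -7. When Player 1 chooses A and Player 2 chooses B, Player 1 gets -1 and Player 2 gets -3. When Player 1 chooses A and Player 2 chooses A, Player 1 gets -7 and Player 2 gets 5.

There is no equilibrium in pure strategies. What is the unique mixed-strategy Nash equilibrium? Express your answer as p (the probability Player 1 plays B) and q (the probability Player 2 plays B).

p = 4/5, q = 11/13

In a mixed equilibrium Player 2 is indifferent between B and A; this condition fixes p.
  Player 2's payoff from B: p·(-5) + (1−p)·(-3) = -2p - 3
  Player 2's payoff from A: p·(-7) + (1−p)·5 = -12p + 5
  -2p - 3 = -12p + 5  ⇒  10p = 8  ⇒  p = 4/5.
Player 2's mix must leave Player 1 indifferent between B and A.
  Player 1's expected payoff from B: q·(-3) + (1−q)·4 = -7q + 4
  Player 1's expected payoff from A: q·(-1) + (1−q)·(-7) = 6q - 7
  -7q + 4 = 6q - 7  ⇒  -13q = -11  ⇒  q = 11/13.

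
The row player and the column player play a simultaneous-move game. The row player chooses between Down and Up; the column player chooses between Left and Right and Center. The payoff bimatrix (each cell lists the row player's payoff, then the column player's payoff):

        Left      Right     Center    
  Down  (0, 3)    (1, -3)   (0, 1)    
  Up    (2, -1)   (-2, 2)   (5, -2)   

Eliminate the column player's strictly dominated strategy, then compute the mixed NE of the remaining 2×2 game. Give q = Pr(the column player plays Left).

The column player's strategy Center is strictly dominated by Left: 3 > 1 and -1 > -2. Eliminate Center.
Set the row player's expected payoff from Down equal to that from Up:
  the row player's payoff to Down: q·0 + (1−q)·1 = -q + 1
  the row player's payoff to Up: q·2 + (1−q)·(-2) = 4q - 2
  -q + 1 = 4q - 2  ⇒  -5q = -3  ⇒  q = 3/5.

q = 3/5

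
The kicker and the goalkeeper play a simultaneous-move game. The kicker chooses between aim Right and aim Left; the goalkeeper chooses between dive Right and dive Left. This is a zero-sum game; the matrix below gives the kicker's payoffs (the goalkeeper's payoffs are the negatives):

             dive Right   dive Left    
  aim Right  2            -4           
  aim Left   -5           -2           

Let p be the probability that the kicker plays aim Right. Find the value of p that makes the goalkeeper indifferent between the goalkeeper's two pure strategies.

In a mixed equilibrium the goalkeeper is indifferent between dive Right and dive Left; this condition fixes p.
  the goalkeeper's expected payoff from dive Right: p·(-2) + (1−p)·5 = -7p + 5
  the goalkeeper's expected payoff from dive Left: p·4 + (1−p)·2 = 2p + 2
  -7p + 5 = 2p + 2  ⇒  -9p = -3  ⇒  p = 1/3.

p = 1/3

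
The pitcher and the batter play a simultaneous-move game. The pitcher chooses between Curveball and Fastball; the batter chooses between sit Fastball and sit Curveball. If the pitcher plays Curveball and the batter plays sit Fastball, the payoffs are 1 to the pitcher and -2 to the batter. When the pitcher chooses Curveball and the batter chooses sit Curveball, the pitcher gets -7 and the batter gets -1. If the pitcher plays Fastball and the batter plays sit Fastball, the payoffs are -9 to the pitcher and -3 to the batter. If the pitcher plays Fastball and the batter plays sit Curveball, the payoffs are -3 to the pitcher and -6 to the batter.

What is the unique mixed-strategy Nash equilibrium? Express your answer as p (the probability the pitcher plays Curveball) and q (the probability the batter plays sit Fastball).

In a mixed equilibrium the batter is indifferent between sit Fastball and sit Curveball; this condition fixes p.
  the batter's expected payoff from sit Fastball: p·(-2) + (1−p)·(-3) = p - 3
  the batter's expected payoff from sit Curveball: p·(-1) + (1−p)·(-6) = 5p - 6
  p - 3 = 5p - 6  ⇒  -4p = -3  ⇒  p = 3/4.
The pitcher's indifference between Curveball and Fastball determines the batter's mixing probability q:
  the pitcher's payoff from Curveball: q·1 + (1−q)·(-7) = 8q - 7
  the pitcher's payoff from Fastball: q·(-9) + (1−q)·(-3) = -6q - 3
  8q - 7 = -6q - 3  ⇒  14q = 4  ⇒  q = 2/7.

p = 3/4, q = 2/7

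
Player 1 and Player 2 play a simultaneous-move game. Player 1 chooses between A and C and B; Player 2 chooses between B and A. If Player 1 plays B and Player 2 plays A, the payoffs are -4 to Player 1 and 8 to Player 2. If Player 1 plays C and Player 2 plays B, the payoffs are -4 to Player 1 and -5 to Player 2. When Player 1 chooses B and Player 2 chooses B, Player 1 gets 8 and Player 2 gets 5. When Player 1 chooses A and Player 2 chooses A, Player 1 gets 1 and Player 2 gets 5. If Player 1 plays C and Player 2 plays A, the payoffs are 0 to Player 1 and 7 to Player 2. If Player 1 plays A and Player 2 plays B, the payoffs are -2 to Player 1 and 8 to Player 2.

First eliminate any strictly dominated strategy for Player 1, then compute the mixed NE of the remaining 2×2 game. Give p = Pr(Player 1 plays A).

Player 1's strategy C is strictly dominated by A: -2 > -4 and 1 > 0. Eliminate C.
Player 2's indifference between B and A determines Player 1's mixing probability p:
  Player 2's payoff to B: p·8 + (1−p)·5 = 3p + 5
  Player 2's payoff to A: p·5 + (1−p)·8 = -3p + 8
  3p + 5 = -3p + 8  ⇒  6p = 3  ⇒  p = 1/2.

p = 1/2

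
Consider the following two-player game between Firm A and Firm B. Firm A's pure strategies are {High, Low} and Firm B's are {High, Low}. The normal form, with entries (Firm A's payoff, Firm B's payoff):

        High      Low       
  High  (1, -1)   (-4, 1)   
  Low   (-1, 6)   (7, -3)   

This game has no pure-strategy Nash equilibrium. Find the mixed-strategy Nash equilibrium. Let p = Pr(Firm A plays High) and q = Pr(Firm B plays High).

In a mixed equilibrium Firm B is indifferent between High and Low; this condition fixes p.
  Firm B's payoff to High: p·(-1) + (1−p)·6 = -7p + 6
  Firm B's payoff to Low: p·1 + (1−p)·(-3) = 4p - 3
  -7p + 6 = 4p - 3  ⇒  -11p = -9  ⇒  p = 9/11.
In a mixed equilibrium Firm A is indifferent between High and Low; this condition fixes q.
  Firm A's expected payoff from High: q·1 + (1−q)·(-4) = 5q - 4
  Firm A's expected payoff from Low: q·(-1) + (1−q)·7 = -8q + 7
  5q - 4 = -8q + 7  ⇒  13q = 11  ⇒  q = 11/13.

p = 9/11, q = 11/13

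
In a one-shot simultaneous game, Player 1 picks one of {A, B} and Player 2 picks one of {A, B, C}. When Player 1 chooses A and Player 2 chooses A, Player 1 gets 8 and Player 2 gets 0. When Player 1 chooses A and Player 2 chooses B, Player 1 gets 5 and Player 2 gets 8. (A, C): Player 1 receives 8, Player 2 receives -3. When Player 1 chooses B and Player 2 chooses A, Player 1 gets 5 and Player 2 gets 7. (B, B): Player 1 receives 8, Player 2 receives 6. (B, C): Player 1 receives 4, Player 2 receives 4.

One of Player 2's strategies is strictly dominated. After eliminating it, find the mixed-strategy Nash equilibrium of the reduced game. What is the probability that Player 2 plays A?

q = 1/2

Player 2's strategy C is strictly dominated by A: 0 > -3 and 7 > 4. Eliminate C.
Player 1's indifference between A and B determines Player 2's mixing probability q:
  Player 1's payoff from A: q·8 + (1−q)·5 = 3q + 5
  Player 1's payoff from B: q·5 + (1−q)·8 = -3q + 8
  3q + 5 = -3q + 8  ⇒  6q = 3  ⇒  q = 1/2.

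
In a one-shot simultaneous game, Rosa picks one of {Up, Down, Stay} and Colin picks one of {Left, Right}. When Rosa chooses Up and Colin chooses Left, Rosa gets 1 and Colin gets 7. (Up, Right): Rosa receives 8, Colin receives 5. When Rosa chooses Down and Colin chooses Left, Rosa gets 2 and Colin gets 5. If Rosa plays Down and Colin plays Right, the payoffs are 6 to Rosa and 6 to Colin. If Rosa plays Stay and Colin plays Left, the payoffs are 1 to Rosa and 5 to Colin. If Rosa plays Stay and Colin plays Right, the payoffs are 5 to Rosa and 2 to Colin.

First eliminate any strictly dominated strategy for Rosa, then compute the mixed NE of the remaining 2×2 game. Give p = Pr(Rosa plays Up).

Rosa's strategy Stay is strictly dominated by Down: 2 > 1 and 6 > 5. Eliminate Stay.
Set Colin's expected payoff from Left equal to that from Right:
  Colin's payoff to Left: p·7 + (1−p)·5 = 2p + 5
  Colin's payoff to Right: p·5 + (1−p)·6 = -p + 6
  2p + 5 = -p + 6  ⇒  3p = 1  ⇒  p = 1/3.

p = 1/3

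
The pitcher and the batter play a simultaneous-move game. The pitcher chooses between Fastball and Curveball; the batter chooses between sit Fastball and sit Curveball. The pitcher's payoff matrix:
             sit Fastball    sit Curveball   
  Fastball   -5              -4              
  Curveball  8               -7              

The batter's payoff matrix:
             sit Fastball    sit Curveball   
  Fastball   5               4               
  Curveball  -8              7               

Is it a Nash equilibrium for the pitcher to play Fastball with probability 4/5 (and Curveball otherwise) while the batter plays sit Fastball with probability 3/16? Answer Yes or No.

Given the pitcher's mix p = 4/5, the batter's payoff from sit Fastball is 12/5 but from sit Curveball is 23/5. The batter strictly prefers sit Curveball, so the batter would not mix.
So the proposed profile is not a Nash equilibrium.

No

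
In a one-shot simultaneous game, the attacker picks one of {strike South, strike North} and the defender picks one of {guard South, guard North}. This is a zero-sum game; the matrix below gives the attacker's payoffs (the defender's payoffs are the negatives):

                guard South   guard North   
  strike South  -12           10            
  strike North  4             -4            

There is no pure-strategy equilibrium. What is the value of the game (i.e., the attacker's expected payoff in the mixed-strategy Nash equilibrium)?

v = -4/15

Set the attacker's expected payoff from strike South equal to that from strike North:
  the attacker's payoff from strike South: q·(-12) + (1−q)·10 = -22q + 10
  the attacker's payoff from strike North: q·4 + (1−q)·(-4) = 8q - 4
  -22q + 10 = 8q - 4  ⇒  -30q = -14  ⇒  q = 7/15.
The value is the attacker's expected payoff against this mix (using strike South): (7/15)·(-12) + (8/15)·10 = -4/15.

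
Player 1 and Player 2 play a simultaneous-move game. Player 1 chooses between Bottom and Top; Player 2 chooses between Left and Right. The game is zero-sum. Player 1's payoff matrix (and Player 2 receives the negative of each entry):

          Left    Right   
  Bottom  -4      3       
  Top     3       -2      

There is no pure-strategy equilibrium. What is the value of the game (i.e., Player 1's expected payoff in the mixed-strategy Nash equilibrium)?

v = 1/12

For Player 1 to be willing to mix, Player 1 must be indifferent between Bottom and Top, which pins down Player 2's mix.
  Player 1's expected payoff from Bottom: q·(-4) + (1−q)·3 = -7q + 3
  Player 1's expected payoff from Top: q·3 + (1−q)·(-2) = 5q - 2
  -7q + 3 = 5q - 2  ⇒  -12q = -5  ⇒  q = 5/12.
The value is Player 1's expected payoff against this mix (using Bottom): (5/12)·(-4) + (7/12)·3 = 1/12.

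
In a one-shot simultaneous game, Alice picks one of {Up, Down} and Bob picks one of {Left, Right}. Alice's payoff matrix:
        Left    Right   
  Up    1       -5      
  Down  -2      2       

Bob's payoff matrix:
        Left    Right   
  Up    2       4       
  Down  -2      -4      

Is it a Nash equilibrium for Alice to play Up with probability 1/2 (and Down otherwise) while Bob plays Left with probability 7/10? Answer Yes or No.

Yes

Check Bob's indifference given Alice's mix p = 1/2:
  payoff from Left = 0; payoff from Right = 0 — equal.
Check Alice's indifference given Bob's mix q = 7/10:
  payoff from Up = -4/5; payoff from Down = -4/5 — equal.
Both players are indifferent, so neither can profitably deviate.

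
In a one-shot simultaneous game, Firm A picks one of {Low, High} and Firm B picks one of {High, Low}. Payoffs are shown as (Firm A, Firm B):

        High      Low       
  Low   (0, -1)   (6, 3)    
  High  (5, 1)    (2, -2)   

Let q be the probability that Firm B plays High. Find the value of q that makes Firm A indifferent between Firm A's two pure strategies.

q = 4/9

For Firm A to be willing to mix, Firm A must be indifferent between Low and High, which pins down Firm B's mix.
  Firm A's expected payoff from Low: q·0 + (1−q)·6 = -6q + 6
  Firm A's expected payoff from High: q·5 + (1−q)·2 = 3q + 2
  -6q + 6 = 3q + 2  ⇒  -9q = -4  ⇒  q = 4/9.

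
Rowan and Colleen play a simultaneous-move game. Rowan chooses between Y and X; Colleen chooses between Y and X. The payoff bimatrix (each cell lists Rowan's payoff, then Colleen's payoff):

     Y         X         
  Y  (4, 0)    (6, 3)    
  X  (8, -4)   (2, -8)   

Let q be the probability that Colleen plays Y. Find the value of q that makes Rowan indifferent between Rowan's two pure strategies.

Set Rowan's expected payoff from Y equal to that from X:
  Rowan's payoff to Y: q·4 + (1−q)·6 = -2q + 6
  Rowan's payoff to X: q·8 + (1−q)·2 = 6q + 2
  -2q + 6 = 6q + 2  ⇒  -8q = -4  ⇒  q = 1/2.

q = 1/2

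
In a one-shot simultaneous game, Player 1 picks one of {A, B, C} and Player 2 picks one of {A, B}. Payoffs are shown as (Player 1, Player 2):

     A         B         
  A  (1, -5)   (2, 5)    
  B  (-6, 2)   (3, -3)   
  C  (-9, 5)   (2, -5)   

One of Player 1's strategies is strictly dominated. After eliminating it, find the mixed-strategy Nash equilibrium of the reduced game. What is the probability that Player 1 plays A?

Player 1's strategy C is strictly dominated by B: -6 > -9 and 3 > 2. Eliminate C.
Player 2's indifference between A and B determines Player 1's mixing probability p:
  Player 2's payoff to A: p·(-5) + (1−p)·2 = -7p + 2
  Player 2's payoff to B: p·5 + (1−p)·(-3) = 8p - 3
  -7p + 2 = 8p - 3  ⇒  -15p = -5  ⇒  p = 1/3.

p = 1/3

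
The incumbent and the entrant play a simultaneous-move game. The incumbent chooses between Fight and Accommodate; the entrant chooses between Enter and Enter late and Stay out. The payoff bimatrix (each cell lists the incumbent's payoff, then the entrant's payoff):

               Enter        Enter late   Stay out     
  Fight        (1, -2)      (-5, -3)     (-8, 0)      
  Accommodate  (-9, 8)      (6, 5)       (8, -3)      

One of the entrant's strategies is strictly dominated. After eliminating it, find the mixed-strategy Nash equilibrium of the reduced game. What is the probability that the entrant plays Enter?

The entrant's strategy Enter late is strictly dominated by Enter: -2 > -3 and 8 > 5. Eliminate Enter late.
Set the incumbent's expected payoff from Fight equal to that from Accommodate:
  the incumbent's payoff from Fight: q·1 + (1−q)·(-8) = 9q - 8
  the incumbent's payoff from Accommodate: q·(-9) + (1−q)·8 = -17q + 8
  9q - 8 = -17q + 8  ⇒  26q = 16  ⇒  q = 8/13.

q = 8/13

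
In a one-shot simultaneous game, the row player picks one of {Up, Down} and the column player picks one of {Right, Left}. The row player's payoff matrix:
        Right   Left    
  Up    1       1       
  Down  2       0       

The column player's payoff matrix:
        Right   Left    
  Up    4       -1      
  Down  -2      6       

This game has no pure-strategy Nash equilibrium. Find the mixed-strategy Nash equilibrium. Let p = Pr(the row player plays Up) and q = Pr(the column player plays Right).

p = 8/13, q = 1/2

For the column player to be willing to mix, the column player must be indifferent between Right and Left, which pins down the row player's mix.
  the column player's expected payoff from Right: p·4 + (1−p)·(-2) = 6p - 2
  the column player's expected payoff from Left: p·(-1) + (1−p)·6 = -7p + 6
  6p - 2 = -7p + 6  ⇒  13p = 8  ⇒  p = 8/13.
The row player's indifference between Up and Down determines the column player's mixing probability q:
  the row player's payoff to Up: q·1 + (1−q)·1 = 1
  the row player's payoff to Down: q·2 + (1−q)·0 = 2q
  1 = 2q  ⇒  -2q = -1  ⇒  q = 1/2.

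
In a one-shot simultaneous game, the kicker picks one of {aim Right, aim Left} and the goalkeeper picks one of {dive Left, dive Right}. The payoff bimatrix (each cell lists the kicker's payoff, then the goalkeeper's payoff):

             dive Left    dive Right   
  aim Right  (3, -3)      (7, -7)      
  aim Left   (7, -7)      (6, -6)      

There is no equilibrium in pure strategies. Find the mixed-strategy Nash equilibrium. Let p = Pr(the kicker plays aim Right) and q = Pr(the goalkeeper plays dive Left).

p = 1/5, q = 1/5

In a mixed equilibrium the goalkeeper is indifferent between dive Left and dive Right; this condition fixes p.
  the goalkeeper's payoff from dive Left: p·(-3) + (1−p)·(-7) = 4p - 7
  the goalkeeper's payoff from dive Right: p·(-7) + (1−p)·(-6) = -p - 6
  4p - 7 = -p - 6  ⇒  5p = 1  ⇒  p = 1/5.
The kicker's indifference between aim Right and aim Left determines the goalkeeper's mixing probability q:
  the kicker's payoff from aim Right: q·3 + (1−q)·7 = -4q + 7
  the kicker's payoff from aim Left: q·7 + (1−q)·6 = q + 6
  -4q + 7 = q + 6  ⇒  -5q = -1  ⇒  q = 1/5.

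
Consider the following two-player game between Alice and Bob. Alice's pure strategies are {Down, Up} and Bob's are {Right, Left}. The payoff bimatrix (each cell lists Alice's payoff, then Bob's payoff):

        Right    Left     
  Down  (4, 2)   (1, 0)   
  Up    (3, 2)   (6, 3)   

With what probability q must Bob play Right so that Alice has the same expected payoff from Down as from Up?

In a mixed equilibrium Alice is indifferent between Down and Up; this condition fixes q.
  Alice's expected payoff from Down: q·4 + (1−q)·1 = 3q + 1
  Alice's expected payoff from Up: q·3 + (1−q)·6 = -3q + 6
  3q + 1 = -3q + 6  ⇒  6q = 5  ⇒  q = 5/6.

q = 5/6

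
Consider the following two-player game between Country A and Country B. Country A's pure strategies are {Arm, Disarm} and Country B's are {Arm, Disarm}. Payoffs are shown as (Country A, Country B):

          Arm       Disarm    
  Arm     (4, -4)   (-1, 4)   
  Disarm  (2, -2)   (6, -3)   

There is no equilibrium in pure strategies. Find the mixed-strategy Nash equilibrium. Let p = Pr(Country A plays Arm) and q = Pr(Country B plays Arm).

Country A's mix must leave Country B indifferent between Arm and Disarm.
  Country B's payoff to Arm: p·(-4) + (1−p)·(-2) = -2p - 2
  Country B's payoff to Disarm: p·4 + (1−p)·(-3) = 7p - 3
  -2p - 2 = 7p - 3  ⇒  -9p = -1  ⇒  p = 1/9.
In a mixed equilibrium Country A is indifferent between Arm and Disarm; this condition fixes q.
  Country A's payoff from Arm: q·4 + (1−q)·(-1) = 5q - 1
  Country A's payoff from Disarm: q·2 + (1−q)·6 = -4q + 6
  5q - 1 = -4q + 6  ⇒  9q = 7  ⇒  q = 7/9.

p = 1/9, q = 7/9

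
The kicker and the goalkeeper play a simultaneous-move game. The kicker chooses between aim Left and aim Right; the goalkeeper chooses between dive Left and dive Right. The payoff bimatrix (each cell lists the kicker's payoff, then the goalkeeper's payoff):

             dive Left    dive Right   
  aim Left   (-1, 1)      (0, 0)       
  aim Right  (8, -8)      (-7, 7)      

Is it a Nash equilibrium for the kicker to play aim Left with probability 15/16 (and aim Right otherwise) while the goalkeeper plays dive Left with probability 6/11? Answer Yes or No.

No

Given the goalkeeper's mix q = 6/11, the kicker's payoff from aim Left is -6/11 but from aim Right is 13/11. The kicker strictly prefers aim Right, so the kicker would not mix.
So the proposed profile is not a Nash equilibrium.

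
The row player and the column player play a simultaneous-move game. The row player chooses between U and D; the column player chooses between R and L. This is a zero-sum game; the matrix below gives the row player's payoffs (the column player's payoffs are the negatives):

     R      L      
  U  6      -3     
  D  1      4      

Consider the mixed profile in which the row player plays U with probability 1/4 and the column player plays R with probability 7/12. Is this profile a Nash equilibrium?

Check the column player's indifference given the row player's mix p = 1/4:
  payoff from R = -9/4; payoff from L = -9/4 — equal.
Check the row player's indifference given the column player's mix q = 7/12:
  payoff from U = 9/4; payoff from D = 9/4 — equal.
Both players are indifferent, so neither can profitably deviate.

Yes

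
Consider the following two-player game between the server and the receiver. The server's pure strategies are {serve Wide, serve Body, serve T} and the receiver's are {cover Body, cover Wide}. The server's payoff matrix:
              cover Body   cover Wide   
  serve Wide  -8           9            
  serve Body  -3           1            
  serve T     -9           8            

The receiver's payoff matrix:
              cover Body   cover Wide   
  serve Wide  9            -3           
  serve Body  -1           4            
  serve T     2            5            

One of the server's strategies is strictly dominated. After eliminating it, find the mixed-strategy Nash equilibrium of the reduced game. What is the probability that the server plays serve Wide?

The server's strategy serve T is strictly dominated by serve Wide: -8 > -9 and 9 > 8. Eliminate serve T.
Set the receiver's expected payoff from cover Body equal to that from cover Wide:
  the receiver's payoff to cover Body: p·9 + (1−p)·(-1) = 10p - 1
  the receiver's payoff to cover Wide: p·(-3) + (1−p)·4 = -7p + 4
  10p - 1 = -7p + 4  ⇒  17p = 5  ⇒  p = 5/17.

p = 5/17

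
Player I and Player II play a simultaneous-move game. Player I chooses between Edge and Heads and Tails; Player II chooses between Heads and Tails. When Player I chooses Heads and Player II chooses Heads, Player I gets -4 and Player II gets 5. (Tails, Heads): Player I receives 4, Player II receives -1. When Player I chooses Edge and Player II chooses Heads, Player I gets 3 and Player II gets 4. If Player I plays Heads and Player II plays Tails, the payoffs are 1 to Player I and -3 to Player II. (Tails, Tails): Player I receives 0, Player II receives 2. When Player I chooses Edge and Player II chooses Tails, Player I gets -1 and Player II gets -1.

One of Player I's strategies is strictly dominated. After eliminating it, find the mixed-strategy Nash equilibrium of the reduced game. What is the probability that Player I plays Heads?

Player I's strategy Edge is strictly dominated by Tails: 4 > 3 and 0 > -1. Eliminate Edge.
Player II's indifference between Heads and Tails determines Player I's mixing probability p:
  Player II's expected payoff from Heads: p·5 + (1−p)·(-1) = 6p - 1
  Player II's expected payoff from Tails: p·(-3) + (1−p)·2 = -5p + 2
  6p - 1 = -5p + 2  ⇒  11p = 3  ⇒  p = 3/11.

p = 3/11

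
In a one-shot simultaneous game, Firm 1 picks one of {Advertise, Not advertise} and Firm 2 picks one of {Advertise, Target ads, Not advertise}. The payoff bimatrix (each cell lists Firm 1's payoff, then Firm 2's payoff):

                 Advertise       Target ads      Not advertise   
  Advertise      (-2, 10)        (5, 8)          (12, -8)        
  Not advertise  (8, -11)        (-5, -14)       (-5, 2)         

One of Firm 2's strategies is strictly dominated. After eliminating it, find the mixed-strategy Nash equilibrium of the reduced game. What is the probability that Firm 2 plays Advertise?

Firm 2's strategy Target ads is strictly dominated by Advertise: 10 > 8 and -11 > -14. Eliminate Target ads.
Firm 1's indifference between Advertise and Not advertise determines Firm 2's mixing probability q:
  Firm 1's payoff from Advertise: q·(-2) + (1−q)·12 = -14q + 12
  Firm 1's payoff from Not advertise: q·8 + (1−q)·(-5) = 13q - 5
  -14q + 12 = 13q - 5  ⇒  -27q = -17  ⇒  q = 17/27.

q = 17/27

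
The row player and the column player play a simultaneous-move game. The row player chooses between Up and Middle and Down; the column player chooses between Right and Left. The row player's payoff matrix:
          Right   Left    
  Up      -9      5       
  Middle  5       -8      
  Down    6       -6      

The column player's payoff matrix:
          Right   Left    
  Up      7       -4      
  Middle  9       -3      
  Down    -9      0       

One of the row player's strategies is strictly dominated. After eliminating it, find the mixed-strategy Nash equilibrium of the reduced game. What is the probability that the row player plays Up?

p = 9/20

The row player's strategy Middle is strictly dominated by Down: 6 > 5 and -6 > -8. Eliminate Middle.
Set the column player's expected payoff from Right equal to that from Left:
  the column player's payoff from Right: p·7 + (1−p)·(-9) = 16p - 9
  the column player's payoff from Left: p·(-4) + (1−p)·0 = -4p
  16p - 9 = -4p  ⇒  20p = 9  ⇒  p = 9/20.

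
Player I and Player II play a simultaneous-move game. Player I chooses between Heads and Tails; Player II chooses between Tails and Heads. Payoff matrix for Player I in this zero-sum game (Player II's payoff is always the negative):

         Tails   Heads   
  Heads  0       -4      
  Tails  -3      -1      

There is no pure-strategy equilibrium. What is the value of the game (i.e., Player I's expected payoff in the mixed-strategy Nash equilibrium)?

v = -2

Player II's mix must leave Player I indifferent between Heads and Tails.
  Player I's payoff to Heads: q·0 + (1−q)·(-4) = 4q - 4
  Player I's payoff to Tails: q·(-3) + (1−q)·(-1) = -2q - 1
  4q - 4 = -2q - 1  ⇒  6q = 3  ⇒  q = 1/2.
The value is Player I's expected payoff against this mix (using Heads): (1/2)·0 + (1/2)·(-4) = -2.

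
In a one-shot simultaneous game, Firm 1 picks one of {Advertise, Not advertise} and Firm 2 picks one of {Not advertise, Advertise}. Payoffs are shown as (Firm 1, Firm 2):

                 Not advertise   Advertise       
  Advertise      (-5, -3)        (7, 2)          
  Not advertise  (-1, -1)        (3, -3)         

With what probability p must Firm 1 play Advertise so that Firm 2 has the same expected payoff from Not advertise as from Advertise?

Firm 2's indifference between Not advertise and Advertise determines Firm 1's mixing probability p:
  Firm 2's expected payoff from Not advertise: p·(-3) + (1−p)·(-1) = -2p - 1
  Firm 2's expected payoff from Advertise: p·2 + (1−p)·(-3) = 5p - 3
  -2p - 1 = 5p - 3  ⇒  -7p = -2  ⇒  p = 2/7.

p = 2/7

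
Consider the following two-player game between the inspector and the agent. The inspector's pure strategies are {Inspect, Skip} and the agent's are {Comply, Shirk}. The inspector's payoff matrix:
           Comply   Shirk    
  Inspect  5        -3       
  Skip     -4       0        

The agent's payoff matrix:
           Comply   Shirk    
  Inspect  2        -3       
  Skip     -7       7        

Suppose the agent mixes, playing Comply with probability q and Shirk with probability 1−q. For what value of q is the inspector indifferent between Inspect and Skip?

The agent's mix must leave the inspector indifferent between Inspect and Skip.
  the inspector's payoff from Inspect: q·5 + (1−q)·(-3) = 8q - 3
  the inspector's payoff from Skip: q·(-4) + (1−q)·0 = -4q
  8q - 3 = -4q  ⇒  12q = 3  ⇒  q = 1/4.

q = 1/4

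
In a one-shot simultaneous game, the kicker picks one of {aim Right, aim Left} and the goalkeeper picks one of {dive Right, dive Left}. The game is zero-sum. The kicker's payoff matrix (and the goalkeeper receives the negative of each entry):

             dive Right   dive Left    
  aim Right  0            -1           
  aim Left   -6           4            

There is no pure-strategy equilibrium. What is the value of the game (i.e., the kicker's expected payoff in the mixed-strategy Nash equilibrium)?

v = -6/11

For the kicker to be willing to mix, the kicker must be indifferent between aim Right and aim Left, which pins down the goalkeeper's mix.
  the kicker's payoff from aim Right: q·0 + (1−q)·(-1) = q - 1
  the kicker's payoff from aim Left: q·(-6) + (1−q)·4 = -10q + 4
  q - 1 = -10q + 4  ⇒  11q = 5  ⇒  q = 5/11.
The value is the kicker's expected payoff against this mix (using aim Right): (5/11)·0 + (6/11)·(-1) = -6/11.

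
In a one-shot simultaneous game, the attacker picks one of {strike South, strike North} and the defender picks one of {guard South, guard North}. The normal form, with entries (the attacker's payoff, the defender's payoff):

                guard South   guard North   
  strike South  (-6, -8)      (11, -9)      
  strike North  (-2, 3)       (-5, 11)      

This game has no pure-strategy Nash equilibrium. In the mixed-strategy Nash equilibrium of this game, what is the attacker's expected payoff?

-13/5

The attacker's indifference between strike South and strike North determines the defender's mixing probability q:
  the attacker's payoff to strike South: q·(-6) + (1−q)·11 = -17q + 11
  the attacker's payoff to strike North: q·(-2) + (1−q)·(-5) = 3q - 5
  -17q + 11 = 3q - 5  ⇒  -20q = -16  ⇒  q = 4/5.
At equilibrium the attacker is indifferent across rows, so the attacker's payoff equals the payoff from strike South: (4/5)·(-6) + (1/5)·11 = -13/5.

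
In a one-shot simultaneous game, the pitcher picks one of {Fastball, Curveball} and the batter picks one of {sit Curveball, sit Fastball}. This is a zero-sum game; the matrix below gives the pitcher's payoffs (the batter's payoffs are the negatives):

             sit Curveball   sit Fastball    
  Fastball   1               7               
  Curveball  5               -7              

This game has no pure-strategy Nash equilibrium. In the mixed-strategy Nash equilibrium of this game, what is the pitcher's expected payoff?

In a mixed equilibrium the pitcher is indifferent between Fastball and Curveball; this condition fixes q.
  the pitcher's payoff to Fastball: q·1 + (1−q)·7 = -6q + 7
  the pitcher's payoff to Curveball: q·5 + (1−q)·(-7) = 12q - 7
  -6q + 7 = 12q - 7  ⇒  -18q = -14  ⇒  q = 7/9.
At equilibrium the pitcher is indifferent across rows, so the pitcher's payoff equals the payoff from Fastball: (7/9)·1 + (2/9)·7 = 7/3.

7/3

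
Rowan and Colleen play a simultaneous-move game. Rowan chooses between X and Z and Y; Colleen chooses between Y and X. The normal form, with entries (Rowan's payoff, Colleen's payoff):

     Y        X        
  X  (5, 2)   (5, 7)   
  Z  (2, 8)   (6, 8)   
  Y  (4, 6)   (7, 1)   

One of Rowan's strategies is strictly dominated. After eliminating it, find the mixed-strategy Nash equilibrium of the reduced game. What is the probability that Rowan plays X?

p = 1/2

Rowan's strategy Z is strictly dominated by Y: 4 > 2 and 7 > 6. Eliminate Z.
Set Colleen's expected payoff from Y equal to that from X:
  Colleen's expected payoff from Y: p·2 + (1−p)·6 = -4p + 6
  Colleen's expected payoff from X: p·7 + (1−p)·1 = 6p + 1
  -4p + 6 = 6p + 1  ⇒  -10p = -5  ⇒  p = 1/2.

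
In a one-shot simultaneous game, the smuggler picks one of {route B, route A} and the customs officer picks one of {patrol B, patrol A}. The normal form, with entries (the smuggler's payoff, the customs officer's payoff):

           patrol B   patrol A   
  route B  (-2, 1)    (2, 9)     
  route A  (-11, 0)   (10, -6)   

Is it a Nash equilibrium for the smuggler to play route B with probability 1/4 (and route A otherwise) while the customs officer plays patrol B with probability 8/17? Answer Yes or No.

No

Given the smuggler's mix p = 1/4, the customs officer's payoff from patrol B is 1/4 but from patrol A is -9/4. The customs officer strictly prefers patrol B, so the customs officer would not mix.
So the proposed profile is not a Nash equilibrium.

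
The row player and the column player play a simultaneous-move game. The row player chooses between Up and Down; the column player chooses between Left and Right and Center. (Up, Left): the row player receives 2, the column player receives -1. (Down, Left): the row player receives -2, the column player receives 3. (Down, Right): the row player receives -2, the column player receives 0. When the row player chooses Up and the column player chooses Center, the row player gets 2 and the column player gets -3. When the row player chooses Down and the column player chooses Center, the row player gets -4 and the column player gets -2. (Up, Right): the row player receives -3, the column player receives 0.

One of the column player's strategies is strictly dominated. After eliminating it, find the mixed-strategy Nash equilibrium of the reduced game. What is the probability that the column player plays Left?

q = 1/5

The column player's strategy Center is strictly dominated by Right: 0 > -3 and 0 > -2. Eliminate Center.
The row player's indifference between Up and Down determines the column player's mixing probability q:
  the row player's payoff to Up: q·2 + (1−q)·(-3) = 5q - 3
  the row player's payoff to Down: q·(-2) + (1−q)·(-2) = -2
  5q - 3 = -2  ⇒  5q = 1  ⇒  q = 1/5.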